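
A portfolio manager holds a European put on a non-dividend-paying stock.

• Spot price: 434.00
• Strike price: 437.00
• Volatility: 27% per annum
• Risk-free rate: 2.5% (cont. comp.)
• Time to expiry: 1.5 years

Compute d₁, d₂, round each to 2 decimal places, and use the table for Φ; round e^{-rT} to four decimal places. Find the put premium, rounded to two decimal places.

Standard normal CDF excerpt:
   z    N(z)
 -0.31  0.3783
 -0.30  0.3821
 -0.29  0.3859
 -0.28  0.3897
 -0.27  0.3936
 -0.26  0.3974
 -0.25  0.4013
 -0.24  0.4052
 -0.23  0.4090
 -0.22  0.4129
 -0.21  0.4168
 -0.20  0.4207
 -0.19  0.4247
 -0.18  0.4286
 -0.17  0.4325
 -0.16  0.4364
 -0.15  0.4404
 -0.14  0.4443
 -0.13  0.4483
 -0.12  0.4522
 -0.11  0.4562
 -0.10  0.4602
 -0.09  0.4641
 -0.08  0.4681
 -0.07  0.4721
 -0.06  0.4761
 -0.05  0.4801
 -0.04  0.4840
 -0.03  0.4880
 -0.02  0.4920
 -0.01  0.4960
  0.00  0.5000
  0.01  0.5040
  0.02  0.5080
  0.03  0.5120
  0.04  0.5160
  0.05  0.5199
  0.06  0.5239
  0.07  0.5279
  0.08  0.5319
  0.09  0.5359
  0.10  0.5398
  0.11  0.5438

49.73

σ√T = 0.27 × 1.2247 = 0.3307
d₁ = [ln(434/437) + (0.025 + ½·0.27²)·1.5] / (σ√T) = (-0.0069 + 0.0922) / 0.3307 = 0.2579 which rounds to 0.26
d₂ = 0.2579 − 0.3307 = -0.0728 which rounds to -0.07
exp(−rT) = exp(−0.025·1.5) = 0.9632
N(−d₂) = N(0.07) = 0.5279;  N(−d₁) = N(-0.26) = 0.3974
P = 437·0.9632·0.5279 − 434·0.3974 = 222.2028 − 172.4716 = 49.7312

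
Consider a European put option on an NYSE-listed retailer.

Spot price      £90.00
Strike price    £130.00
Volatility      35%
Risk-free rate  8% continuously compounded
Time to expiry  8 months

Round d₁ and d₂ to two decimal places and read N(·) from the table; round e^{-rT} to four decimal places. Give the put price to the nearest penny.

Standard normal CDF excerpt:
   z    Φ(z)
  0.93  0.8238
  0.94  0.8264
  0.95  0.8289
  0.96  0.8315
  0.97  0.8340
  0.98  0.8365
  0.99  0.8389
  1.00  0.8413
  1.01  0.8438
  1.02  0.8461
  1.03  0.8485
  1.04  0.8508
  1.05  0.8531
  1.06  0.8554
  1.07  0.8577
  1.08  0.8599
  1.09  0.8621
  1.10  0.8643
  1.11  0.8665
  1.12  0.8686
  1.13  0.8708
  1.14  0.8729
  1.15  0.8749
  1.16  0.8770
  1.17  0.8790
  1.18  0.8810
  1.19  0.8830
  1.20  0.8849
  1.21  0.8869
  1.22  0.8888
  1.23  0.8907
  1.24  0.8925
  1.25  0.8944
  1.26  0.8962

£35.17

T = 0.6667;  σ√T = 0.2858
d₁ = [ln(90/130) + (0.08 + ½·0.35²)·0.6667] / (σ√T) = (-0.3677 + 0.0942) / 0.2858 = -0.9573 ⇒ -0.96
d₂ = -0.9573 − 0.2858 = -1.2430 ⇒ -1.24
exp(−rT) = exp(−0.08·0.6667) = 0.9481
P = 130·0.9481·N(1.24) − 90·N(0.96) = 130·0.9481·0.8925 − 90·0.8315 = 110.0033 − 74.8350 = 35.1683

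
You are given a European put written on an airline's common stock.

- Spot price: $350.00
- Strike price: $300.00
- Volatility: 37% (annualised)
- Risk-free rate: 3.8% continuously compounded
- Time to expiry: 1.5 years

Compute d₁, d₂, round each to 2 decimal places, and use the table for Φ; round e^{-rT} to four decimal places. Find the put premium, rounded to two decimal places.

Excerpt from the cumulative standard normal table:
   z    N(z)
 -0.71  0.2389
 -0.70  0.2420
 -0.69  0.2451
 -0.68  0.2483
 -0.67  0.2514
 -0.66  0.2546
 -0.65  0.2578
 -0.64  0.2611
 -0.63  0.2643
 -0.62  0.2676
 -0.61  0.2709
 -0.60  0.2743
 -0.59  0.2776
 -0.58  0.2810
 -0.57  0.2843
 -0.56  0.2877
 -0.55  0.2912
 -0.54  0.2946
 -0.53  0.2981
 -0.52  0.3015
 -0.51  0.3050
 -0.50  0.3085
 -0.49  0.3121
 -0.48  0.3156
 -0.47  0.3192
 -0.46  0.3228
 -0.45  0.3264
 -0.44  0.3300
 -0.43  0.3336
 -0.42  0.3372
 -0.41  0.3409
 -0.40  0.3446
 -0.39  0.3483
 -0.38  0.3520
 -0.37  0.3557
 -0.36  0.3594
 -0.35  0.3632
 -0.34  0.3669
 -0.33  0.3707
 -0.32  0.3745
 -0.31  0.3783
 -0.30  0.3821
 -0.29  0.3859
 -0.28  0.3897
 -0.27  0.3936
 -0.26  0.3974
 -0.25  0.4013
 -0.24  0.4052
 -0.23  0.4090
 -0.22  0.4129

σ√T = 0.37 × 1.2247 = 0.4532
d₁ = [ln(350/300) + (0.038 + ½·0.37²)·1.5] / (σ√T) = (0.1542 + 0.1597) / 0.4532 = 0.6925 ⇒ 0.69
d₂ = 0.6925 − 0.4532 = 0.2394 ⇒ 0.24
exp(−rT) = exp(−0.038·1.5) = 0.9446
N(−d₂) = N(-0.24) = 0.4052;  N(−d₁) = N(-0.69) = 0.2451
P = 300·0.9446·0.4052 − 350·0.2451 = 114.8256 − 85.7850 = 29.0406

$29.04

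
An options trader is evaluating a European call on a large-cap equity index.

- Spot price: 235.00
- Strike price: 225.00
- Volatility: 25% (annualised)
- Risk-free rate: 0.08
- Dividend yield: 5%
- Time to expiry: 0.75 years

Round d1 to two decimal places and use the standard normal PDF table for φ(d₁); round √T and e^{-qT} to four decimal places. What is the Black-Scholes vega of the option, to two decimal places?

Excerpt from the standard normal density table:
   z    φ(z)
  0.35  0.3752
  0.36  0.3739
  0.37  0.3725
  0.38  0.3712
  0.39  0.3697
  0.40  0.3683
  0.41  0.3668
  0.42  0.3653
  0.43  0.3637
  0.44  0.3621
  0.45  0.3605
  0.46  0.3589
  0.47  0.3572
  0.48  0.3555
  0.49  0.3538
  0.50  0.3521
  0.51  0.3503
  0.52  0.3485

T = 0.75;  σ√T = 0.2165
d₁ = [ln(235/225) + (0.08 − 0.05 + ½·0.25²)·0.75] / (σ√T) = (0.0435 + 0.0459) / 0.2165 = 0.4130 ⇒ 0.41
√T = √0.75 = 0.8660
φ(d₁) = φ(0.41) = 0.3668
e^(−qT) = e^(−0.05·0.75) = 0.9632
vega = S·e^(−qT)·φ(d₁)·√T = 235·0.9632·0.3668·0.8660 = 71.9004
(Vega is the same for a European call and put with the same parameters.)

71.90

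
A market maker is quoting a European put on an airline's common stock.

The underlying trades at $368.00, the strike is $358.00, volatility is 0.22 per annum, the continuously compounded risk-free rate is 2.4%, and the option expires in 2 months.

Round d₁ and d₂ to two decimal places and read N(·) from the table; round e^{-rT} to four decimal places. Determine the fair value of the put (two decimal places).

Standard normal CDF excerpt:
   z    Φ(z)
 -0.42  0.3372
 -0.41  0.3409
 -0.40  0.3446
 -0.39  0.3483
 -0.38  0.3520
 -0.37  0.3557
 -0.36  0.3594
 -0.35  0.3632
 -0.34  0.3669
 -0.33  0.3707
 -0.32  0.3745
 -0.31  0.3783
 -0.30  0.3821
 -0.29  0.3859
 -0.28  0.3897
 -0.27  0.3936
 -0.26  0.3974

σ√T = 0.22 × 0.4082 = 0.0898
d₁ = [ln(368/358) + (0.024 + ½·0.22²)·0.1667] / (σ√T) = (0.0275 + 0.0080) / 0.0898 = 0.3962 ≈ 0.40
d₂ = 0.3962 − 0.0898 = 0.3064 ≈ 0.31
exp(−rT) = exp(−0.024·0.1667) = 0.9960
N(−d₂) = N(-0.31) = 0.3783;  N(−d₁) = N(-0.40) = 0.3446
P = 358·0.9960·0.3783 − 368·0.3446 = 134.8897 − 126.8128 = 8.0769

$8.08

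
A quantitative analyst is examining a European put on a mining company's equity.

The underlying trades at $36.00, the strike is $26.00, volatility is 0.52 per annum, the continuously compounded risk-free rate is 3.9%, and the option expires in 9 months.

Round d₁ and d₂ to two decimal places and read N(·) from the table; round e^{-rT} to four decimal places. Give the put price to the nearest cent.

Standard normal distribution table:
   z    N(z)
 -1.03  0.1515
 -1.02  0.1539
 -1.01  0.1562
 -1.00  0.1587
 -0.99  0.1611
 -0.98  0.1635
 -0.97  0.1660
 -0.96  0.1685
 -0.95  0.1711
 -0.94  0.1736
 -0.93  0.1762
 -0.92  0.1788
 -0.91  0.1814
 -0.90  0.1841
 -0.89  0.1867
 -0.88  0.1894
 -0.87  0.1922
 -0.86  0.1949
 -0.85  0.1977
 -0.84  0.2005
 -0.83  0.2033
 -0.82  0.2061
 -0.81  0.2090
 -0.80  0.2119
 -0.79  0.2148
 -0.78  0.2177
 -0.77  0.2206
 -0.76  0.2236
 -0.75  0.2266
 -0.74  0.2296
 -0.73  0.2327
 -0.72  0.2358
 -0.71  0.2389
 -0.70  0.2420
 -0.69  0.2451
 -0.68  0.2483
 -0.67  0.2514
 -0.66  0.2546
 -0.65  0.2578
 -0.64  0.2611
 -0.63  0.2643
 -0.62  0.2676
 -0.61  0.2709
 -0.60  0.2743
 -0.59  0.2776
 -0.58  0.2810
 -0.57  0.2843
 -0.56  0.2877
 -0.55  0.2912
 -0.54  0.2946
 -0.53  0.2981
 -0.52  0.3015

$1.64

σ√T = 0.52·√0.75 = 0.4503
d₁ = [ln(36/26) + (0.039 + ½·0.52²)·0.75] / (σ√T) = (0.3254 + 0.1307) / 0.4503 = 1.0127 which rounds to 1.01
d₂ = 1.0127 − 0.4503 = 0.5624 which rounds to 0.56
exp(−rT) = exp(−0.039·0.75) = 0.9712
P = 26·0.9712·N(-0.56) − 36·N(-1.01) = 26·0.9712·0.2877 − 36·0.1562 = 7.2648 − 5.6232 = 1.6416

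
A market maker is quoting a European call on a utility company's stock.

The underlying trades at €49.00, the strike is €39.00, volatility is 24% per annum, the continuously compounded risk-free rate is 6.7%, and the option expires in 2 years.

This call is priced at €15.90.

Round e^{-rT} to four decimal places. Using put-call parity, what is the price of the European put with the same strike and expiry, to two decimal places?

€1.01

exp(−rT) = exp(−0.067·2) = 0.8746
Put-call parity: C − P = S − K·e^(−rT) = 49 − 39·0.8746 = 49 − 34.1094 = 14.8906
P = C − (C − P) = 15.90 − (14.8906) = 1.0094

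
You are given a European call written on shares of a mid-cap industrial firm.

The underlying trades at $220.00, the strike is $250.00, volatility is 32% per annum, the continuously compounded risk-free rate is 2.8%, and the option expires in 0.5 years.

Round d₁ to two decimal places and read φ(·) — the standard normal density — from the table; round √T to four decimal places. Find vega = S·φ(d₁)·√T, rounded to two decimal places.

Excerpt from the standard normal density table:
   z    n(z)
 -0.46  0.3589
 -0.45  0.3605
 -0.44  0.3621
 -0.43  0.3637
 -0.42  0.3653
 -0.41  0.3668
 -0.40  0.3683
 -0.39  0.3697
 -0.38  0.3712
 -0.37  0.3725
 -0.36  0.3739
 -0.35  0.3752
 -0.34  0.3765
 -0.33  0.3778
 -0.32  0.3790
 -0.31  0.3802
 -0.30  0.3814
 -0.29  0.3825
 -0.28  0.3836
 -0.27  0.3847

57.51

σ√T = 0.32 × 0.7071 = 0.2263
d₁ = [ln(220/250) + (0.028 + 0.32²/2)·0.5] / 0.2263 = [-0.1278 + 0.0396] / 0.2263 = -0.3899 which rounds to -0.39
√T = √0.5 = 0.7071
φ(d₁) = φ(-0.39) = 0.3697
vega = S·φ(d₁)·√T = 220·0.3697·0.7071 = 57.5113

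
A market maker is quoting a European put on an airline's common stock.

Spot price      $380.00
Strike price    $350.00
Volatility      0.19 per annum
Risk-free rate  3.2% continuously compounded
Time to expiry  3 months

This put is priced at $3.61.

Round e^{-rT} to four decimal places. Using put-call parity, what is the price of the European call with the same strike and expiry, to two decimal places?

$36.41

exp(−rT) = exp(−0.032·0.25) = 0.9920
Put-call parity: C − P = S − K·e^(−rT) = 380 − 350·0.9920 = 380 − 347.2000 = 32.8000
C = P + (C − P) = 3.61 + (32.8000) = 36.4100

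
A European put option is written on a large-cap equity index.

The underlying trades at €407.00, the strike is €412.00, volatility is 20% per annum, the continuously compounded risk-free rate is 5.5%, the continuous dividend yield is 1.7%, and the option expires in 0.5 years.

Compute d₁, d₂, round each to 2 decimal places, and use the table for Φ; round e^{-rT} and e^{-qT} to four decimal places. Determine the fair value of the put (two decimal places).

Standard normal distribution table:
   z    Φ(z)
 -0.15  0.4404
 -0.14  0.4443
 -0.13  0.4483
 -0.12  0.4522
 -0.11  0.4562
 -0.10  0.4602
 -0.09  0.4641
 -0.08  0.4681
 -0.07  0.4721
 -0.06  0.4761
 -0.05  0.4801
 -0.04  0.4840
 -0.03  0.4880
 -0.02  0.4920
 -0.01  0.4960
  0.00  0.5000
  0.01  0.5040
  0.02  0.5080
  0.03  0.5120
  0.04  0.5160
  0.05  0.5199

σ√T = 0.2 × 0.7071 = 0.1414
d₁ = [ln(407/412) + (0.055 − 0.017 + 0.2²/2)·0.5] / 0.1414 = [-0.0122 + 0.0290] / 0.1414 = 0.1187 ⇒ 0.12
d₂ = d₁ − σ√T = 0.1187 − 0.1414 = -0.0227 ⇒ -0.02
e^(−qT) = e^(−0.017·0.5) = 0.9915;  e^(−rT) = e^(−0.055·0.5) = 0.9729
N(−d₂) = N(0.02) = 0.5080;  N(−d₁) = N(-0.12) = 0.4522
P = 412·0.9729·0.5080 − 407·0.9915·0.4522 = 203.6241 − 182.4810 = 21.1431

€21.14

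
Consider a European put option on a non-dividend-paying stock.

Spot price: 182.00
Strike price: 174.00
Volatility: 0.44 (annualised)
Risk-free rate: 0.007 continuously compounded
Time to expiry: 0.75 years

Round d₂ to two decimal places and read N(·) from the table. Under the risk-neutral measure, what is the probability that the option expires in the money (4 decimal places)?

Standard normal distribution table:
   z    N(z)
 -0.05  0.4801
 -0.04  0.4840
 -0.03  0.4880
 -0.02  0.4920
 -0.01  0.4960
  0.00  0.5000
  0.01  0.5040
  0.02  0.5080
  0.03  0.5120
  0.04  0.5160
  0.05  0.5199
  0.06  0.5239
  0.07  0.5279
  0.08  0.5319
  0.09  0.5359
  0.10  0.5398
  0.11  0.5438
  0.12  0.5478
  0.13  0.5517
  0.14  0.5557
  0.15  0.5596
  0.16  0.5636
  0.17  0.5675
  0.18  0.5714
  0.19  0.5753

0.5239

σ√T = 0.44 × 0.8660 = 0.3811
d₁ = [ln(182/174) + (0.007 + ½·0.44²)·0.75] / (σ√T) = (0.0450 + 0.0779) / 0.3811 = 0.3223 ⇒ 0.32
d₂ = 0.3223 − 0.3811 = -0.0588 ⇒ -0.06
Risk-neutral Pr[S_T < K] = N(−d₂) = N(0.06) = 0.5239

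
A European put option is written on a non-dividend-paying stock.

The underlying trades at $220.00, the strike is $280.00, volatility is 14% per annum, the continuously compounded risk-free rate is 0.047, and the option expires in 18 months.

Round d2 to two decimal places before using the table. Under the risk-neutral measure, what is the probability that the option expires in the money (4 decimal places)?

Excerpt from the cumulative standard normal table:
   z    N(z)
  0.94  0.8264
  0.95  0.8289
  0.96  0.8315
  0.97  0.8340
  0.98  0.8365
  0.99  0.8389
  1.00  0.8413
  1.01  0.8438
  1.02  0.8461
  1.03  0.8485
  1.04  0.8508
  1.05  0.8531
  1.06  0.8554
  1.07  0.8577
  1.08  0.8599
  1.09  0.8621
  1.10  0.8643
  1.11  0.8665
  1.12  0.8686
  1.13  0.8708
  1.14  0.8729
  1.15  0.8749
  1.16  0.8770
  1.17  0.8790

0.8599

σ√T = 0.14·√1.5 = 0.1715
d₁ = [ln(220/280) + (0.047 + 0.14²/2)·1.5] / 0.1715 = [-0.2412 + 0.0852] / 0.1715 = -0.9096 → -0.91
d₂ = d₁ − σ√T = -0.9096 − 0.1715 = -1.0811 → -1.08
Pr(exercise) under Q = N(−d₂) = N(1.08) = 0.8599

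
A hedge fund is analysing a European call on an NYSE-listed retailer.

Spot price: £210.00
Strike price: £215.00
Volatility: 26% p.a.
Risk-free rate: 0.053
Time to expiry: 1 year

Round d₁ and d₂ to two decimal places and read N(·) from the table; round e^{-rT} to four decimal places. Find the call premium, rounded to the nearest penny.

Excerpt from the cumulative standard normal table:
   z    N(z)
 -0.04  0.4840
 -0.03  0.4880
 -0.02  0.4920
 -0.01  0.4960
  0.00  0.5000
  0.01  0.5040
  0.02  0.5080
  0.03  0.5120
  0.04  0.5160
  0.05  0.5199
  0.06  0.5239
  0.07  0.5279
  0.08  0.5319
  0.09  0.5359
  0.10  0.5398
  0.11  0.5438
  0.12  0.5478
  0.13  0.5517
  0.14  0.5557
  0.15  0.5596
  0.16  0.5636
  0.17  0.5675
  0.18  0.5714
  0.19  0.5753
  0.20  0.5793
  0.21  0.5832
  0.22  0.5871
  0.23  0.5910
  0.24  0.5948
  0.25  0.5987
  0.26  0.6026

£24.59

σ√T = 0.26·√1 = 0.2600
d₁ = [ln(210/215) + (0.053 + 0.26²/2)·1] / 0.2600 = [-0.0235 + 0.0868] / 0.2600 = 0.2433 ⇒ 0.24
d₂ = d₁ − σ√T = 0.2433 − 0.2600 = -0.0167 ⇒ -0.02
exp(−rT) = exp(−0.053·1) = 0.9484
C = 210·N(0.24) − 215·0.9484·N(-0.02) = 210·0.5948 − 215·0.9484·0.4920 = 124.9080 − 100.3218 = 24.5862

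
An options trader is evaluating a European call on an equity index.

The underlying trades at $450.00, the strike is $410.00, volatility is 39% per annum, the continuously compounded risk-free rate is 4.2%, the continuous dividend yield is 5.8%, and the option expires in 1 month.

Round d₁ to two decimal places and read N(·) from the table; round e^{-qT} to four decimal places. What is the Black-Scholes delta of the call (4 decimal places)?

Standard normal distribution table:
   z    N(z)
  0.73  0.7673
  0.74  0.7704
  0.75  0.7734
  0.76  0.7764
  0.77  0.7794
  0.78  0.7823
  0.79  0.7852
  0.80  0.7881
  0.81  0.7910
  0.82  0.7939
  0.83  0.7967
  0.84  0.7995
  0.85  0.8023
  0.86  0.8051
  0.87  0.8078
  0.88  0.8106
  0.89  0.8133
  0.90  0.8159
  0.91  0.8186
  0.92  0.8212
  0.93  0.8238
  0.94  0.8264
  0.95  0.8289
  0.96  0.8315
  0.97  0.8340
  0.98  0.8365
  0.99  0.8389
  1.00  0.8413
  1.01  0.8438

σ√T = 0.39 × 0.2887 = 0.1126
ln(S/K) + (r − q + σ²/2)T = ln(450/410) + (0.042 − 0.058 + 0.39²/2)·0.08333 = 0.0931 + 0.0050 = 0.0981
d₁ = 0.0981 / 0.1126 = 0.8713 ⇒ 0.87
N(d₁) = N(0.87) = 0.8078
Δ_call = e^(−qT)·N(d₁) = 0.9952·0.8078 = 0.8039

0.8039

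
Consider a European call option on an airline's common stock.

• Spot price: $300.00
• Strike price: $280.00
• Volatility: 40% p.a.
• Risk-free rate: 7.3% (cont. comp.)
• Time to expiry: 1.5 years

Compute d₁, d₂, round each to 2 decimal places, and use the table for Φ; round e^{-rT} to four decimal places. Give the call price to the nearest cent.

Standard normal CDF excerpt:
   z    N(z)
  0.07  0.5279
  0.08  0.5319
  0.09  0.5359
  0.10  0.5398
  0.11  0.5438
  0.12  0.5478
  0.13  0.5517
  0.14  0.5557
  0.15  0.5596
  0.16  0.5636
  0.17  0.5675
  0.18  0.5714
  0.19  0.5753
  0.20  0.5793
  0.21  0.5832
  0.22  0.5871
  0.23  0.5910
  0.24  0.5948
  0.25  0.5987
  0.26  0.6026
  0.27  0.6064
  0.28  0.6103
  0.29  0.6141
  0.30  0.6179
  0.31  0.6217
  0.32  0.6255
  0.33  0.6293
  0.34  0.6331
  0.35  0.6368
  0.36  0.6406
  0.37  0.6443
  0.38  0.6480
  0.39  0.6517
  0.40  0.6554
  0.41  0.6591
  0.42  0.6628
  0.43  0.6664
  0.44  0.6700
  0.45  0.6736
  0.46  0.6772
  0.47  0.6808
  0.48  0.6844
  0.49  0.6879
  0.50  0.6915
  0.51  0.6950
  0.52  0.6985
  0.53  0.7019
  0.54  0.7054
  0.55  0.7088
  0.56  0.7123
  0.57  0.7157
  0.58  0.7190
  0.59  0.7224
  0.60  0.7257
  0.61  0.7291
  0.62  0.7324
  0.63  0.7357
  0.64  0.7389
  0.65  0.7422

$81.25

σ√T = 0.4·√1.5 = 0.4899
d₁ = [ln(300/280) + (0.073 + 0.4²/2)·1.5] / 0.4899 = [0.0690 + 0.2295] / 0.4899 = 0.6093 ⇒ 0.61
d₂ = d₁ − σ√T = 0.6093 − 0.4899 = 0.1194 ⇒ 0.12
e^(−rT) = e^(−0.073·1.5) = 0.8963
N(d₁) = N(0.61) = 0.7291;  N(d₂) = N(0.12) = 0.5478
C = 300·0.7291 − 280·0.8963·0.5478 = 218.7300 − 137.4781 = 81.2519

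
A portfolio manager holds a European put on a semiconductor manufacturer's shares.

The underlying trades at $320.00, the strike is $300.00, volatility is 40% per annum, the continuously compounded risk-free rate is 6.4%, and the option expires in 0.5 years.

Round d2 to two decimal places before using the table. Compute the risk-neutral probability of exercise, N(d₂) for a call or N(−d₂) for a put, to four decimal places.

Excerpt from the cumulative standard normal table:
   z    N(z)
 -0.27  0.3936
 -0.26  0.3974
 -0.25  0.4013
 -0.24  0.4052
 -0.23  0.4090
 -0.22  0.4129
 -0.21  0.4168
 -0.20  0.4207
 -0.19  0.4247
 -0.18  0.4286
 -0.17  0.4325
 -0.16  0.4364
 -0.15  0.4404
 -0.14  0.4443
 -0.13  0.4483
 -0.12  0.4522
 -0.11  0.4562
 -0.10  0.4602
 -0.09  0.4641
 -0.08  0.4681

0.4207

σ√T = 0.4 × 0.7071 = 0.2828
d₁ = [ln(320/300) + (0.064 + 0.4²/2)·0.5] / 0.2828 = [0.0645 + 0.0720] / 0.2828 = 0.4827 → 0.48
d₂ = d₁ − σ√T = 0.4827 − 0.2828 = 0.1999 → 0.20
Risk-neutral Pr[S_T < K] = N(−d₂) = N(-0.20) = 0.4207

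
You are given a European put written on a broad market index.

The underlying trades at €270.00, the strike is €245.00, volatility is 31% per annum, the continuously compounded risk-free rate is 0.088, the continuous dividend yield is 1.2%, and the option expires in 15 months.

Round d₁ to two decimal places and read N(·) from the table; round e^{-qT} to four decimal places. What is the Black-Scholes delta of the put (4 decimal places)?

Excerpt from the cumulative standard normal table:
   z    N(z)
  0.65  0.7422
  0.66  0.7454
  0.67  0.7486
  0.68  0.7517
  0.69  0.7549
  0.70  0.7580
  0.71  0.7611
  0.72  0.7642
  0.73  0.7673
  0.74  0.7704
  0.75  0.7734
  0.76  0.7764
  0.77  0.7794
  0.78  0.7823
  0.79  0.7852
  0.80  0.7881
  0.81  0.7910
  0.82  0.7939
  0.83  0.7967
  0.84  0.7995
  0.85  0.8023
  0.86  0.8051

-0.2292

T = 1.25;  σ√T = 0.3466
d₁ = [ln(270/245) + (0.088 − 0.012 + 0.31²/2)·1.25] / 0.3466 = [0.0972 + 0.1551] / 0.3466 = 0.7277 which rounds to 0.73
N(d₁) = N(0.73) = 0.7673
Δ_put = exp(−qT)·(N(d₁) − 1) = 0.9851·(0.7673 − 1) = -0.2292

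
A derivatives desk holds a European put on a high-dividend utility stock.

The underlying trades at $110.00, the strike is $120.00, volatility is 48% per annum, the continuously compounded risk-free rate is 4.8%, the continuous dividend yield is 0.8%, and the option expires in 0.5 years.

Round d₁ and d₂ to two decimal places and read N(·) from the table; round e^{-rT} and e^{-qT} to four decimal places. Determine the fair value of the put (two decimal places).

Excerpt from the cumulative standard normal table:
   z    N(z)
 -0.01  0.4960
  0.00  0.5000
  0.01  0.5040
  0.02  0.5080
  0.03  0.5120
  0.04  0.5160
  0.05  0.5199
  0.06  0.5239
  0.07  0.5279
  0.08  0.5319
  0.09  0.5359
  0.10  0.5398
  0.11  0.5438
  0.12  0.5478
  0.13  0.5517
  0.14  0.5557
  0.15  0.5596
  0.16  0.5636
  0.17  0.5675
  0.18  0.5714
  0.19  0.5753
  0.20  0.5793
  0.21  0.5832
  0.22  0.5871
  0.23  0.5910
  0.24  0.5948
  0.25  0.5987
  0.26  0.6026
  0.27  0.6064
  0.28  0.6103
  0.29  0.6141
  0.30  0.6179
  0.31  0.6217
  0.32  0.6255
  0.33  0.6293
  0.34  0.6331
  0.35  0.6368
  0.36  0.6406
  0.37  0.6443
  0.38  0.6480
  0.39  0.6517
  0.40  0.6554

$19.39

σ√T = 0.48·√0.5 = 0.3394
d₁ = [ln(110/120) + (0.048 − 0.008 + ½·0.48²)·0.5] / (σ√T) = (-0.0870 + 0.0776) / 0.3394 = -0.0277 → -0.03
d₂ = -0.0277 − 0.3394 = -0.3671 → -0.37
exp(−qT) = exp(−0.008·0.5) = 0.9960;  exp(−rT) = exp(−0.048·0.5) = 0.9763
N(−d₂) = N(0.37) = 0.6443;  N(−d₁) = N(0.03) = 0.5120
P = 120·0.9763·0.6443 − 110·0.9960·0.5120 = 75.4836 − 56.0947 = 19.3889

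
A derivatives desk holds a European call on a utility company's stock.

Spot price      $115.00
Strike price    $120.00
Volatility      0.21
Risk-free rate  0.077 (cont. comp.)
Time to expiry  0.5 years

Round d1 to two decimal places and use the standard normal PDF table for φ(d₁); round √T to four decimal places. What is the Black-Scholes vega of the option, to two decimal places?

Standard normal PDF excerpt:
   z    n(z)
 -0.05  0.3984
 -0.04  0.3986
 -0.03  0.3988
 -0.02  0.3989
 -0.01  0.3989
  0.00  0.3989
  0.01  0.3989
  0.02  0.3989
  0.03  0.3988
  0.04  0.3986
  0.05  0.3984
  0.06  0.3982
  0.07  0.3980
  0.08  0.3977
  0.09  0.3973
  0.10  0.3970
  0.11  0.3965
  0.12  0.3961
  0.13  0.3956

32.40

T = 0.5;  σ√T = 0.1485
d₁ = [ln(115/120) + (0.077 + 0.21²/2)·0.5] / 0.1485 = [-0.0426 + 0.0495] / 0.1485 = 0.0469 → 0.05
√T = √0.5 = 0.7071
φ(d₁) = φ(0.05) = 0.3984
vega = S·φ(d₁)·√T = 115·0.3984·0.7071 = 32.3965
(The put has the same vega.)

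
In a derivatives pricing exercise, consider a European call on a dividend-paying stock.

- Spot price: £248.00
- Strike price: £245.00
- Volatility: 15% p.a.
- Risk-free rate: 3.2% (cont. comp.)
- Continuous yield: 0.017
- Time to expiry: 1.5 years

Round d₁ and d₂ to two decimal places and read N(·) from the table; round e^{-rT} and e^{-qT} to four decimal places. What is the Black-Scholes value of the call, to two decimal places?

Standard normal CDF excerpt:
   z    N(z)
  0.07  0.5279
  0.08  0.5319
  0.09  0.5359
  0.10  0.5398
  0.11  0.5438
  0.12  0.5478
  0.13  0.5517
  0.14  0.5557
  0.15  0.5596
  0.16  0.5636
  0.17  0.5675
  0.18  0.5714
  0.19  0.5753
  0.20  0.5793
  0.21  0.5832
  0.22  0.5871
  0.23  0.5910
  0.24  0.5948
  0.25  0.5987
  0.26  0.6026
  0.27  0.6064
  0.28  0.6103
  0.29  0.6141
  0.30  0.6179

£21.49

T = 1.5;  σ√T = 0.1837
d₁ = [ln(248/245) + (0.032 − 0.017 + 0.15²/2)·1.5] / 0.1837 = [0.0122 + 0.0394] / 0.1837 = 0.2806 ≈ 0.28
d₂ = d₁ − σ√T = 0.2806 − 0.1837 = 0.0969 ≈ 0.10
exp(−qT) = exp(−0.017·1.5) = 0.9748;  exp(−rT) = exp(−0.032·1.5) = 0.9531
C = 248·0.9748·N(0.28) − 245·0.9531·N(0.10) = 248·0.9748·0.6103 − 245·0.9531·0.5398 = 147.5403 − 126.0484 = 21.4918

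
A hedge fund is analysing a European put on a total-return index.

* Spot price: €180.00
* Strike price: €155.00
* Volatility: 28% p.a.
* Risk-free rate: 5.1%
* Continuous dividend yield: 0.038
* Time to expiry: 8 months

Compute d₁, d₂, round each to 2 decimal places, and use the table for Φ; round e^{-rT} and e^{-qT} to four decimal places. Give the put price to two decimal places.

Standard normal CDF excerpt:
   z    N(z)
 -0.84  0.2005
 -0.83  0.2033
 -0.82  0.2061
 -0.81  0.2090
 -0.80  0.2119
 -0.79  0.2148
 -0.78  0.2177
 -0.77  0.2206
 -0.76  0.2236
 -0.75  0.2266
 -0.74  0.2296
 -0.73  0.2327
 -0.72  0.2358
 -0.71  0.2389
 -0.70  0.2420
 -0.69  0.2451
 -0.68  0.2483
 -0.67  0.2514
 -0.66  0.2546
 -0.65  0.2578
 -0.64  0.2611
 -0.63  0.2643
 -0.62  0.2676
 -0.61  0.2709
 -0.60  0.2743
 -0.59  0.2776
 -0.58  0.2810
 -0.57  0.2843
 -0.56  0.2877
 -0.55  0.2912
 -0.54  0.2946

T = 0.6667;  σ√T = 0.2286
ln(S/K) + (r − q + σ²/2)T = ln(180/155) + (0.051 − 0.038 + 0.28²/2)·0.6667 = 0.1495 + 0.0348 = 0.1843
d₁ = 0.1843 / 0.2286 = 0.8063 ⇒ 0.81
d₂ = d₁ − σ√T = 0.8063 − 0.2286 = 0.5777 ⇒ 0.58
exp(−qT) = exp(−0.038·0.6667) = 0.9750;  exp(−rT) = exp(−0.051·0.6667) = 0.9666
N(−d₂) = N(-0.58) = 0.2810;  N(−d₁) = N(-0.81) = 0.2090
P = 155·0.9666·0.2810 − 180·0.9750·0.2090 = 42.1003 − 36.6795 = 5.4208

€5.42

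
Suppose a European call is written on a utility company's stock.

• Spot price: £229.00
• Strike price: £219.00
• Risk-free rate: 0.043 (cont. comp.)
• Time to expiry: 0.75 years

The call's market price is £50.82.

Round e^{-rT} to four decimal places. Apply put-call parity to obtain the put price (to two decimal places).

exp(−rT) = exp(−0.043·0.75) = 0.9683
Put-call parity: C − P = S − K·e^(−rT) = 229 − 219·0.9683 = 229 − 212.0577 = 16.9423
P = C − (C − P) = 50.82 − (16.9423) = 33.8777

£33.88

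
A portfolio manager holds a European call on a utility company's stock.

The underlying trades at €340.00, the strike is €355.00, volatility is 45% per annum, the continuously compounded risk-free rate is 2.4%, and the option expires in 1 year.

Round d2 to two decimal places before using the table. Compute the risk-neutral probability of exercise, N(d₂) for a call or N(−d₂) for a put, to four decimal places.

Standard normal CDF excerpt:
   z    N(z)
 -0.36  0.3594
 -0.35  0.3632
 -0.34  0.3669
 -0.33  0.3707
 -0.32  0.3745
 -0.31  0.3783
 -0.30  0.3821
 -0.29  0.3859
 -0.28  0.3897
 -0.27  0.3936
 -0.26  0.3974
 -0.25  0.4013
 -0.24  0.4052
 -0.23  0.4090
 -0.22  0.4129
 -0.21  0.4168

σ√T = 0.45·√1 = 0.4500
d₁ = [ln(340/355) + (0.024 + ½·0.45²)·1] / (σ√T) = (-0.0432 + 0.1253) / 0.4500 = 0.1824 which rounds to 0.18
d₂ = 0.1824 − 0.4500 = -0.2676 which rounds to -0.27
Pr(exercise) under Q = N(d₂) = 0.3936

0.3936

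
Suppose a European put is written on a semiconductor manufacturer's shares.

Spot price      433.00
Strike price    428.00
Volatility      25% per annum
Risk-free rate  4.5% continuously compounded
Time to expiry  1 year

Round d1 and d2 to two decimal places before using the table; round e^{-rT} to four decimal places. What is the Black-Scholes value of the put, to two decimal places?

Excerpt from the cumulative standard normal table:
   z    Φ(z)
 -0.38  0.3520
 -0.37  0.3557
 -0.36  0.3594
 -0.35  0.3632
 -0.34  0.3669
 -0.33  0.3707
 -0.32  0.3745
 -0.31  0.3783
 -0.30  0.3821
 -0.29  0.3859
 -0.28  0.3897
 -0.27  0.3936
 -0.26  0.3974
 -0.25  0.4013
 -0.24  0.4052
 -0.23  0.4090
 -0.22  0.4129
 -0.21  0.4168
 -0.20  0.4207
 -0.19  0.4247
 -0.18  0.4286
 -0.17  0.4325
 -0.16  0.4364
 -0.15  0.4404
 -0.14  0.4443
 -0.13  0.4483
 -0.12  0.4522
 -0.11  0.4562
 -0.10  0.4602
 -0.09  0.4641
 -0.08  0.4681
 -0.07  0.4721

σ√T = 0.25 × 1.0000 = 0.2500
d₁ = [ln(433/428) + (0.045 + 0.25²/2)·1] / 0.2500 = [0.0116 + 0.0762] / 0.2500 = 0.3515 ⇒ 0.35
d₂ = d₁ − σ√T = 0.3515 − 0.2500 = 0.1015 ⇒ 0.10
exp(−rT) = exp(−0.045·1) = 0.9560
N(−d₂) = N(-0.10) = 0.4602;  N(−d₁) = N(-0.35) = 0.3632
P = 428·0.9560·0.4602 − 433·0.3632 = 188.2991 − 157.2656 = 31.0335

31.03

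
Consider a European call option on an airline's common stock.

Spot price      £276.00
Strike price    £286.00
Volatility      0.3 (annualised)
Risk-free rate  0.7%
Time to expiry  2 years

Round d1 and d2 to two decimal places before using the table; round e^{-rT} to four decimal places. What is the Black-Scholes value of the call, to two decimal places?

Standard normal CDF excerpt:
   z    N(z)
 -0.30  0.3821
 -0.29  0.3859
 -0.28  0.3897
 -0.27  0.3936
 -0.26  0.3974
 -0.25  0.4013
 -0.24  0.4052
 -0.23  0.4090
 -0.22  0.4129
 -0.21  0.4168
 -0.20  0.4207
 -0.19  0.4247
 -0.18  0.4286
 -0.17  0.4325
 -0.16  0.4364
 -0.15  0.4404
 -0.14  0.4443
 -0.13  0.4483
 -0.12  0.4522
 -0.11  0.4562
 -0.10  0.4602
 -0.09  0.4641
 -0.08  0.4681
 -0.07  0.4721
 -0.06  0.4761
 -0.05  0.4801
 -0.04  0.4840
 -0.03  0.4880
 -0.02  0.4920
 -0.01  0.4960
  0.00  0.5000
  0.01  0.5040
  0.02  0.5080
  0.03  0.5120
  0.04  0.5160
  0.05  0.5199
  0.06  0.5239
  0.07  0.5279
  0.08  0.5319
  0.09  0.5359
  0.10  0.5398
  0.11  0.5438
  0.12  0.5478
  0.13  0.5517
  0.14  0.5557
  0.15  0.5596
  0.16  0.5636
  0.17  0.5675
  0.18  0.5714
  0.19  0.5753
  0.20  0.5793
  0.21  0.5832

£43.48

σ√T = 0.3·√2 = 0.4243
d₁ = [ln(276/286) + (0.007 + 0.3²/2)·2] / 0.4243 = [-0.0356 + 0.1040] / 0.4243 = 0.1612 ≈ 0.16
d₂ = d₁ − σ√T = 0.1612 − 0.4243 = -0.2630 ≈ -0.26
e^(−rT) = e^(−0.007·2) = 0.9861
N(d₁) = N(0.16) = 0.5636;  N(d₂) = N(-0.26) = 0.3974
C = 276·0.5636 − 286·0.9861·0.3974 = 155.5536 − 112.0766 = 43.4770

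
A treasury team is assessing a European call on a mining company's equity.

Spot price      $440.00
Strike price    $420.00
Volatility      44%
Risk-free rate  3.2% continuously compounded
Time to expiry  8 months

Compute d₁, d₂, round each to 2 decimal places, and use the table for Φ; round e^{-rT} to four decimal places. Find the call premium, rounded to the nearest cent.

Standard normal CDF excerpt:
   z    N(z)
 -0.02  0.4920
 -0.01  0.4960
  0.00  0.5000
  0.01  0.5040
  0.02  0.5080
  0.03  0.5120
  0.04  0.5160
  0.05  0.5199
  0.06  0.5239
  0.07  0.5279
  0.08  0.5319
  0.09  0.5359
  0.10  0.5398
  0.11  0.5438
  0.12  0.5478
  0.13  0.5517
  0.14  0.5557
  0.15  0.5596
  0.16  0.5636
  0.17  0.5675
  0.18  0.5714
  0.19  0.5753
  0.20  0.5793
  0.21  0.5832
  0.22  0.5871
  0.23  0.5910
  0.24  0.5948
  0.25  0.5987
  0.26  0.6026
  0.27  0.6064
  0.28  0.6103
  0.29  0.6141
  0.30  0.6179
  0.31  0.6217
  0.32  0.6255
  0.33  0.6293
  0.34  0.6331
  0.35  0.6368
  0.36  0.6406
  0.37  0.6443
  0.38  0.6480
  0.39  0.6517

$76.28

σ√T = 0.44·√0.6667 = 0.3593
d₁ = [ln(440/420) + (0.032 + 0.44²/2)·0.6667] / 0.3593 = [0.0465 + 0.0859] / 0.3593 = 0.3685 ≈ 0.37
d₂ = d₁ − σ√T = 0.3685 − 0.3593 = 0.0092 ≈ 0.01
exp(−rT) = exp(−0.032·0.6667) = 0.9789
C = 440·N(0.37) − 420·0.9789·N(0.01) = 440·0.6443 − 420·0.9789·0.5040 = 283.4920 − 207.2136 = 76.2784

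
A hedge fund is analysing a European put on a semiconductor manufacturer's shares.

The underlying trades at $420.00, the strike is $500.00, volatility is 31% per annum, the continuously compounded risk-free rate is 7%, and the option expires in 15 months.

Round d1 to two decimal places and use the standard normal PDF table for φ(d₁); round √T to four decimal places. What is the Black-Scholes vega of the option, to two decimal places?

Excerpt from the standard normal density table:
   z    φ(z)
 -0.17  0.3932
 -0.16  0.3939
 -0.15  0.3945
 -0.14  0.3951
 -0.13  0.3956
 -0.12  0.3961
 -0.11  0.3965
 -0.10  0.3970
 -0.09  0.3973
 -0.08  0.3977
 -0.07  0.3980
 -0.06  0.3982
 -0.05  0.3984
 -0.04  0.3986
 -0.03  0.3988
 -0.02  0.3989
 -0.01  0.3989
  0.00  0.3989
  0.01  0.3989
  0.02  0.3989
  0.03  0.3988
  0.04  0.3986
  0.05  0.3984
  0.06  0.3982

186.74

σ√T = 0.31·√1.25 = 0.3466
d₁ = [ln(420/500) + (0.07 + 0.31²/2)·1.25] / 0.3466 = [-0.1744 + 0.1476] / 0.3466 = -0.0773 ⇒ -0.08
√T = √1.25 = 1.1180
φ(d₁) = φ(-0.08) = 0.3977
vega = S·φ(d₁)·√T = 420·0.3977·1.1180 = 186.7440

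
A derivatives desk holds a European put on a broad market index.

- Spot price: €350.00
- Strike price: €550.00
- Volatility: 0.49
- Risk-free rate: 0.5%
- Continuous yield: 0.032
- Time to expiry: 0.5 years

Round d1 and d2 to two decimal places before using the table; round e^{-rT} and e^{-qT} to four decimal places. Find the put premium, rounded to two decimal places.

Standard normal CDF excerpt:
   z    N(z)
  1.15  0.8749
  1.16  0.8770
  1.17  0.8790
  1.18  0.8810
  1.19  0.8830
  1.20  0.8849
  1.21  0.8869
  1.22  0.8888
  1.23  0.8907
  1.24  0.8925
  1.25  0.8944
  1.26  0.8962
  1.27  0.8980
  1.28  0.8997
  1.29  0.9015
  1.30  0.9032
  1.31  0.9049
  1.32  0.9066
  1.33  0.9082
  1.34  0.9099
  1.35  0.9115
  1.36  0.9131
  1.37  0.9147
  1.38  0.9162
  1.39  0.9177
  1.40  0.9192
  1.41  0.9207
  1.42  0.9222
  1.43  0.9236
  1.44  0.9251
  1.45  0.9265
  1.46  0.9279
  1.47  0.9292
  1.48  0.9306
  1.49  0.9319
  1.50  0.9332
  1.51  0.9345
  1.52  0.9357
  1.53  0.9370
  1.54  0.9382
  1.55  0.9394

σ√T = 0.49 × 0.7071 = 0.3465
ln(S/K) + (r − q + σ²/2)T = ln(350/550) + (0.005 − 0.032 + 0.49²/2)·0.5 = -0.4520 + 0.0465 = -0.4055
d₁ = -0.4055 / 0.3465 = -1.1702 → -1.17
d₂ = d₁ − σ√T = -1.1702 − 0.3465 = -1.5167 → -1.52
exp(−qT) = exp(−0.032·0.5) = 0.9841;  exp(−rT) = exp(−0.005·0.5) = 0.9975
P = 550·0.9975·N(1.52) − 350·0.9841·N(1.17) = 550·0.9975·0.9357 − 350·0.9841·0.8790 = 513.3484 − 302.7584 = 210.5900

€210.59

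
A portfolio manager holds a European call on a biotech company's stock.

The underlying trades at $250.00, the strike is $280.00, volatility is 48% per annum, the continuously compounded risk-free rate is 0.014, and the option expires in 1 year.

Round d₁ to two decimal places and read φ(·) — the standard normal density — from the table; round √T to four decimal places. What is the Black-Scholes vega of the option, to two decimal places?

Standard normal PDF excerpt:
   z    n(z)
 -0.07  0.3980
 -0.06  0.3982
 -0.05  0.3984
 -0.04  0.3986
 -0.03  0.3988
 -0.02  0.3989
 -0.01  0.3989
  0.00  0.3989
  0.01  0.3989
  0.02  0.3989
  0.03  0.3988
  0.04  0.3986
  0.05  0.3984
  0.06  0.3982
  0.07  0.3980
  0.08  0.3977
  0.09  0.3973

99.70

σ√T = 0.48 × 1.0000 = 0.4800
d₁ = [ln(250/280) + (0.014 + 0.48²/2)·1] / 0.4800 = [-0.1133 + 0.1292] / 0.4800 = 0.0331 → 0.03
√T = √1 = 1.0000
φ(d₁) = φ(0.03) = 0.3988
vega = S·φ(d₁)·√T = 250·0.3988·1.0000 = 99.7000
(The put has the same vega.)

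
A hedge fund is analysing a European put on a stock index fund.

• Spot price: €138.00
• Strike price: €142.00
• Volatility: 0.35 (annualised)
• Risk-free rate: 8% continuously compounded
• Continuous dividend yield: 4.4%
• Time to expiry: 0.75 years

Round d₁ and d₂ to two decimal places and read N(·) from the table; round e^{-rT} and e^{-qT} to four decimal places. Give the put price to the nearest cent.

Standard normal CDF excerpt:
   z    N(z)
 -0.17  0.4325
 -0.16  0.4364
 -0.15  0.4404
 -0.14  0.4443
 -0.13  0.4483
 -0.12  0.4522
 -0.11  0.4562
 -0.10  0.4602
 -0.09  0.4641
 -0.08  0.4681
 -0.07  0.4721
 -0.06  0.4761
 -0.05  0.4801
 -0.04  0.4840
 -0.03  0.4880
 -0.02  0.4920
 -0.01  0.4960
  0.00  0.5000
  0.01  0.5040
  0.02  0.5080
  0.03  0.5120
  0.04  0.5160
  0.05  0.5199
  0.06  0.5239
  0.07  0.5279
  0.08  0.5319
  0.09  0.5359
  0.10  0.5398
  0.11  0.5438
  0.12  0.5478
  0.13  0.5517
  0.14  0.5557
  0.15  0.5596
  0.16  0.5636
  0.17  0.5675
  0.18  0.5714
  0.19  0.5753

T = 0.75;  σ√T = 0.3031
ln(S/K) + (r − q + σ²/2)T = ln(138/142) + (0.08 − 0.044 + 0.35²/2)·0.75 = -0.0286 + 0.0729 = 0.0444
d₁ = 0.0444 / 0.3031 = 0.1464 which rounds to 0.15
d₂ = d₁ − σ√T = 0.1464 − 0.3031 = -0.1567 which rounds to -0.16
exp(−qT) = exp(−0.044·0.75) = 0.9675;  exp(−rT) = exp(−0.08·0.75) = 0.9418
P = 142·0.9418·N(0.16) − 138·0.9675·N(-0.15) = 142·0.9418·0.5636 − 138·0.9675·0.4404 = 75.3734 − 58.8000 = 16.5734

€16.57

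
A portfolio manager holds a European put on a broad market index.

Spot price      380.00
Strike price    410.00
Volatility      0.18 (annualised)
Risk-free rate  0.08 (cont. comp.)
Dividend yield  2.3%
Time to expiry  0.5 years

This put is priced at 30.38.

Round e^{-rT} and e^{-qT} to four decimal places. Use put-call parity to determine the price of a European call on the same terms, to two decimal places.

exp(−qT) = exp(−0.023·0.5) = 0.9886;  exp(−rT) = exp(−0.08·0.5) = 0.9608
Put-call parity: C − P = S·e^(−qT) − K·e^(−rT) = 380·0.9886 − 410·0.9608 = 375.6680 − 393.9280 = -18.2600
C = P + (C − P) = 30.38 + (-18.2600) = 12.1200

12.12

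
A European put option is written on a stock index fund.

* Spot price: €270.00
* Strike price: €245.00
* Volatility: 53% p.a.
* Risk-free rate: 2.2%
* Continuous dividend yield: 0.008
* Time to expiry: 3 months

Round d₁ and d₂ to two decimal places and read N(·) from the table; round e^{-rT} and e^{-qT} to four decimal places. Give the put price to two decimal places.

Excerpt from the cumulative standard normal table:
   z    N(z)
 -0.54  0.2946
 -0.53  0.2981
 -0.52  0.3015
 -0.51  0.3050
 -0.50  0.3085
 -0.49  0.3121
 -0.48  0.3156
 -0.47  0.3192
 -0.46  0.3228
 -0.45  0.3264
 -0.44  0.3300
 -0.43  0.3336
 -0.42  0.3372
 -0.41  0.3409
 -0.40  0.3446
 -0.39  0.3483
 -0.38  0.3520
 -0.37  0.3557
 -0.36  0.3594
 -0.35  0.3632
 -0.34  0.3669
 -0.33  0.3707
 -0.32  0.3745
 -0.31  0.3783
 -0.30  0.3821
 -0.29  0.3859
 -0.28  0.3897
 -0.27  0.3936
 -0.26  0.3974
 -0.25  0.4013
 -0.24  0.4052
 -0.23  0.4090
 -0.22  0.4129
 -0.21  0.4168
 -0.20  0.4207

€15.59

σ√T = 0.53·√0.25 = 0.2650
d₁ = [ln(270/245) + (0.022 − 0.008 + 0.53²/2)·0.25] / 0.2650 = [0.0972 + 0.0386] / 0.2650 = 0.5124 ⇒ 0.51
d₂ = d₁ − σ√T = 0.5124 − 0.2650 = 0.2474 ⇒ 0.25
e^(−qT) = e^(−0.008·0.25) = 0.9980;  e^(−rT) = e^(−0.022·0.25) = 0.9945
P = 245·0.9945·N(-0.25) − 270·0.9980·N(-0.51) = 245·0.9945·0.4013 − 270·0.9980·0.3050 = 97.7777 − 82.1853 = 15.5924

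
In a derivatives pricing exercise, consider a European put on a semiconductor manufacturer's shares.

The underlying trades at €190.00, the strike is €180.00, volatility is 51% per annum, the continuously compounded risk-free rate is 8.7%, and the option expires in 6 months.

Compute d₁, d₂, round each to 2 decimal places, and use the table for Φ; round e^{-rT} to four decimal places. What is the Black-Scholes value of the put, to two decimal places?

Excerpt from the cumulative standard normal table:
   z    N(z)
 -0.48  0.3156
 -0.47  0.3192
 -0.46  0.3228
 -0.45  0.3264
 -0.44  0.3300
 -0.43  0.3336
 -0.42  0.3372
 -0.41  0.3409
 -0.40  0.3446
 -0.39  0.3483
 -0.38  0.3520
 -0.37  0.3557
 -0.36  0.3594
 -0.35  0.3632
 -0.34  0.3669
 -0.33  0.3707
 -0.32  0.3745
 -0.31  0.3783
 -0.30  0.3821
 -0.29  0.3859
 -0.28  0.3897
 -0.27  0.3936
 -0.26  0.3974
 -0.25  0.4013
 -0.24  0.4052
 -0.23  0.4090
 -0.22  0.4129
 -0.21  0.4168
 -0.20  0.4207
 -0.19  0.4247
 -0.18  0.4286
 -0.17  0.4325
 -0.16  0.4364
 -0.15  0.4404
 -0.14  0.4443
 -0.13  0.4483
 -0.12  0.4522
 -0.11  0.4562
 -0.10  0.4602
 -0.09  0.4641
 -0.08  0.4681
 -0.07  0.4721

T = 0.5;  σ√T = 0.3606
d₁ = [ln(190/180) + (0.087 + ½·0.51²)·0.5] / (σ√T) = (0.0541 + 0.1085) / 0.3606 = 0.4509 ⇒ 0.45
d₂ = 0.4509 − 0.3606 = 0.0902 ⇒ 0.09
exp(−rT) = exp(−0.087·0.5) = 0.9574
N(−d₂) = N(-0.09) = 0.4641;  N(−d₁) = N(-0.45) = 0.3264
P = 180·0.9574·0.4641 − 190·0.3264 = 79.9793 − 62.0160 = 17.9633

€17.96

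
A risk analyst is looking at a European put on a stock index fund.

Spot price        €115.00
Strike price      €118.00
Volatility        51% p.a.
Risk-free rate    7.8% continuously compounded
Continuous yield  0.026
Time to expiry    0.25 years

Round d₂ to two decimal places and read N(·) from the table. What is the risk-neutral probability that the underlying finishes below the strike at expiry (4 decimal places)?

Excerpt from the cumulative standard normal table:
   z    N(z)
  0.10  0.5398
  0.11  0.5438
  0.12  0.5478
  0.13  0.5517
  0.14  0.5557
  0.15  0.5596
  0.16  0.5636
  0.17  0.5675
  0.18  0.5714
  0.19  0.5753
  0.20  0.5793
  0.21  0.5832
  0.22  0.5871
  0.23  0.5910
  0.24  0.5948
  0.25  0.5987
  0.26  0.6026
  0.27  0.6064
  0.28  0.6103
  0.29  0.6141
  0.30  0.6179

0.5714

T = 0.25;  σ√T = 0.2550
d₁ = [ln(115/118) + (0.078 − 0.026 + ½·0.51²)·0.25] / (σ√T) = (-0.0258 + 0.0455) / 0.2550 = 0.0775 ⇒ 0.08
d₂ = 0.0775 − 0.2550 = -0.1775 ⇒ -0.18
Risk-neutral Pr[S_T < K] = N(−d₂) = N(0.18) = 0.5714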